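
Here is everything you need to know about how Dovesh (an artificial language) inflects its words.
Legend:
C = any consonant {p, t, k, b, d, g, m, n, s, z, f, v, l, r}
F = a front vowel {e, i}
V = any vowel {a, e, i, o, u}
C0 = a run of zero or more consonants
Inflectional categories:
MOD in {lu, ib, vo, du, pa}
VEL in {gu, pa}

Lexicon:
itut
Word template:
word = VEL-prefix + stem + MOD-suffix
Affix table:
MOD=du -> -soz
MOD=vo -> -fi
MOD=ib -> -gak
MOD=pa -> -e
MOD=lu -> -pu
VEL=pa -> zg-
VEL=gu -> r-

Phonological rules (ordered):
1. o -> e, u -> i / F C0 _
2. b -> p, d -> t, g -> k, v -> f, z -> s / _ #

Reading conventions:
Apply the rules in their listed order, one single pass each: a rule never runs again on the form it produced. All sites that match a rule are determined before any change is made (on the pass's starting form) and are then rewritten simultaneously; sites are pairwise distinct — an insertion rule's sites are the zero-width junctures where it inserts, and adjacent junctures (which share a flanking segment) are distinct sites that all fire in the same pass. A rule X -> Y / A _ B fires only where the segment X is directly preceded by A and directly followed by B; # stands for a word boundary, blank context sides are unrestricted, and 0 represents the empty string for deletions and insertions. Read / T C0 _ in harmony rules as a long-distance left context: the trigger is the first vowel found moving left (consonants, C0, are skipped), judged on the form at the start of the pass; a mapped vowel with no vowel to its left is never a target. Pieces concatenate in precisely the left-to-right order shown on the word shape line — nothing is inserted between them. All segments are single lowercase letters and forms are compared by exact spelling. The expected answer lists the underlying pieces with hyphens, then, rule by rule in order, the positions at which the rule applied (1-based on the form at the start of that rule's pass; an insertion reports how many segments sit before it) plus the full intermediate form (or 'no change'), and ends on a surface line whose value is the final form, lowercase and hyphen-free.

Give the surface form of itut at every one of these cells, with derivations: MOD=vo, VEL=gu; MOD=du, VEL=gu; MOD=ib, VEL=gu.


cell MOD=vo, VEL=gu:
underlying: r-itut-fi
1. o -> e, u -> i / F C0 _: fires at position(s) 4: rititfi
2. b -> p, d -> t, g -> k, v -> f, z -> s / _ #: no change
surface: rititfi

cell MOD=du, VEL=gu:
underlying: r-itut-soz
1. o -> e, u -> i / F C0 _: fires at position(s) 4: rititsoz
2. b -> p, d -> t, g -> k, v -> f, z -> s / _ #: fires at position(s) 8: rititsos
surface: rititsos

cell MOD=ib, VEL=gu:
underlying: r-itut-gak
1. o -> e, u -> i / F C0 _: fires at position(s) 4: rititgak
2. b -> p, d -> t, g -> k, v -> f, z -> s / _ #: no change
surface: rititgak


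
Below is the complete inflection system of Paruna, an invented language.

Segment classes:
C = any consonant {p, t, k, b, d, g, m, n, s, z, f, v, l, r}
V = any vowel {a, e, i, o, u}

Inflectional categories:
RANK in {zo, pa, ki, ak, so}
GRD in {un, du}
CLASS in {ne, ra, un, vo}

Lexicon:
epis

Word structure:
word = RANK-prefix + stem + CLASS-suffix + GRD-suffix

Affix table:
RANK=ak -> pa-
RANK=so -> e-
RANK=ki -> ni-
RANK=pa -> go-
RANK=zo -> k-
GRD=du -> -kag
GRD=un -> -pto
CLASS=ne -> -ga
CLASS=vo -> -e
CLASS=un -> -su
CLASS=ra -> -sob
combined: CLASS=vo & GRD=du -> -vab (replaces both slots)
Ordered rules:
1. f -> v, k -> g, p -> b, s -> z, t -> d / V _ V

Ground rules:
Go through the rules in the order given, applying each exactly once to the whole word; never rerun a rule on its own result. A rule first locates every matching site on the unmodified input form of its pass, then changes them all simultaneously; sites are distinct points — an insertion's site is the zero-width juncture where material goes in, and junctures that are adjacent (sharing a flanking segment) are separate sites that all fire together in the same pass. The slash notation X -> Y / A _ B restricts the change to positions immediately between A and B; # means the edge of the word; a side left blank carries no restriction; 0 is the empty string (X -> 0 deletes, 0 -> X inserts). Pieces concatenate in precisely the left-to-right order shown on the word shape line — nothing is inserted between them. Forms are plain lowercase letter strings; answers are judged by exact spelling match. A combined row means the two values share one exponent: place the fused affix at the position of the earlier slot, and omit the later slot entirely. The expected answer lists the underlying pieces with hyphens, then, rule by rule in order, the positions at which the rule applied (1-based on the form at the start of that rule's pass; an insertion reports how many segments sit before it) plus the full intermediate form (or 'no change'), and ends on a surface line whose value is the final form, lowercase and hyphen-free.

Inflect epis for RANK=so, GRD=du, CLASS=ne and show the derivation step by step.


underlying: e-epis-ga-kag
1. f -> v, k -> g, p -> b, s -> z, t -> d / V _ V: fires at position(s) 3, 8: eebisgagag
surface: eebisgagag


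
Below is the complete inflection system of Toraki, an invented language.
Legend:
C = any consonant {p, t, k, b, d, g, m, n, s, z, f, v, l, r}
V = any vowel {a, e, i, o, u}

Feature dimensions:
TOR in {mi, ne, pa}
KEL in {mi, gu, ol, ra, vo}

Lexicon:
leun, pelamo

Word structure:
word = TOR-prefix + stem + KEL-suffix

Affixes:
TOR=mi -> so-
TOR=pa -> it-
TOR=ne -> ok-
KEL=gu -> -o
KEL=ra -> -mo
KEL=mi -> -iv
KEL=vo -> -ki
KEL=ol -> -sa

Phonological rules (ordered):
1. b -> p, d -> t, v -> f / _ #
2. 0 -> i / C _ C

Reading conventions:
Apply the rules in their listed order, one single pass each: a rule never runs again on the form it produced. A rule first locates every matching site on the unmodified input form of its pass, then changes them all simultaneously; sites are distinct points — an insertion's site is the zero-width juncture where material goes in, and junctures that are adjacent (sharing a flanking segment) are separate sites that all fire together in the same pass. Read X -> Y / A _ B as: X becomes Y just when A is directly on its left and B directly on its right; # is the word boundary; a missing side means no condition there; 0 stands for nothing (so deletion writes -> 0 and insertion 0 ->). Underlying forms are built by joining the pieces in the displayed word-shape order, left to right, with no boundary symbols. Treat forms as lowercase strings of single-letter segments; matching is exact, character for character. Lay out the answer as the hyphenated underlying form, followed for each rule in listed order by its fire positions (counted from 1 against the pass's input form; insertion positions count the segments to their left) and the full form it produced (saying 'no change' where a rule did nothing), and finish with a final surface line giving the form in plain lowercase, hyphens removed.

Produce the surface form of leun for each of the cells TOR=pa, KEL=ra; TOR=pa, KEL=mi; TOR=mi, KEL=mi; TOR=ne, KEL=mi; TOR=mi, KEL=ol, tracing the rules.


cell TOR=pa, KEL=ra:
underlying: it-leun-mo
1. b -> p, d -> t, v -> f / _ #: no change
2. 0 -> i / C _ C: inserts after position(s) 2, 6: itileunimo
surface: itileunimo

cell TOR=pa, KEL=mi:
underlying: it-leun-iv
1. b -> p, d -> t, v -> f / _ #: fires at position(s) 8: itleunif
2. 0 -> i / C _ C: inserts after position(s) 2: itileunif
surface: itileunif

cell TOR=mi, KEL=mi:
underlying: so-leun-iv
1. b -> p, d -> t, v -> f / _ #: fires at position(s) 8: soleunif
2. 0 -> i / C _ C: no change
surface: soleunif

cell TOR=ne, KEL=mi:
underlying: ok-leun-iv
1. b -> p, d -> t, v -> f / _ #: fires at position(s) 8: okleunif
2. 0 -> i / C _ C: inserts after position(s) 2: okileunif
surface: okileunif

cell TOR=mi, KEL=ol:
underlying: so-leun-sa
1. b -> p, d -> t, v -> f / _ #: no change
2. 0 -> i / C _ C: inserts after position(s) 6: soleunisa
surface: soleunisa


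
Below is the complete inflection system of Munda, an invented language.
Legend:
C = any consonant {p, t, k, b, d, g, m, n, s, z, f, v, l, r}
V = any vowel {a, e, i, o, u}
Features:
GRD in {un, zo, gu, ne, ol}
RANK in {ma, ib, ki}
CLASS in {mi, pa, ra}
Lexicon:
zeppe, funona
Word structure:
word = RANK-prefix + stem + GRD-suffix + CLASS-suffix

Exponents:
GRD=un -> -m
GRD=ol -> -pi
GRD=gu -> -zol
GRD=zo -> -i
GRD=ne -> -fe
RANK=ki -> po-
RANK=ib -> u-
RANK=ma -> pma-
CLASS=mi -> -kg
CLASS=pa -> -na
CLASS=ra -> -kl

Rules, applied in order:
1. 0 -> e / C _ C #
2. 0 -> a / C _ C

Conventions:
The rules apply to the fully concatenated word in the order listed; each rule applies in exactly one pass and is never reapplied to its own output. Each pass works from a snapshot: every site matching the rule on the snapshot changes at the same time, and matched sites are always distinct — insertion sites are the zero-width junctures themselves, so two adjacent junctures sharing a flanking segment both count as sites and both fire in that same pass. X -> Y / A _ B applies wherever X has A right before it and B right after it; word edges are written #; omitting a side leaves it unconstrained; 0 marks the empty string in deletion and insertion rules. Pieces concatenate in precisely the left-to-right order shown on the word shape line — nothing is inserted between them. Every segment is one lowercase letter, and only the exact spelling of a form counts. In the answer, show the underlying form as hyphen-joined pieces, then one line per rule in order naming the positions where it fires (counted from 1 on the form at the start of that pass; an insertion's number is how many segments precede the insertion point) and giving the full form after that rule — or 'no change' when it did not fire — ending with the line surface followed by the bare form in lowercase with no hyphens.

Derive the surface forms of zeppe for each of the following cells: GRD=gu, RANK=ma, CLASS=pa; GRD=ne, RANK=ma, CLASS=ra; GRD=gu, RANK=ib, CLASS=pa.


cell GRD=gu, RANK=ma, CLASS=pa:
underlying: pma-zeppe-zol-na
1. 0 -> e / C _ C #: no change
2. 0 -> a / C _ C: inserts after position(s) 1, 6, 11: pamazepapezolana
surface: pamazepapezolana

cell GRD=ne, RANK=ma, CLASS=ra:
underlying: pma-zeppe-fe-kl
1. 0 -> e / C _ C #: inserts after position(s) 11: pmazeppefekel
2. 0 -> a / C _ C: inserts after position(s) 1, 6: pamazepapefekel
surface: pamazepapefekel

cell GRD=gu, RANK=ib, CLASS=pa:
underlying: u-zeppe-zol-na
1. 0 -> e / C _ C #: no change
2. 0 -> a / C _ C: inserts after position(s) 4, 9: uzepapezolana
surface: uzepapezolana


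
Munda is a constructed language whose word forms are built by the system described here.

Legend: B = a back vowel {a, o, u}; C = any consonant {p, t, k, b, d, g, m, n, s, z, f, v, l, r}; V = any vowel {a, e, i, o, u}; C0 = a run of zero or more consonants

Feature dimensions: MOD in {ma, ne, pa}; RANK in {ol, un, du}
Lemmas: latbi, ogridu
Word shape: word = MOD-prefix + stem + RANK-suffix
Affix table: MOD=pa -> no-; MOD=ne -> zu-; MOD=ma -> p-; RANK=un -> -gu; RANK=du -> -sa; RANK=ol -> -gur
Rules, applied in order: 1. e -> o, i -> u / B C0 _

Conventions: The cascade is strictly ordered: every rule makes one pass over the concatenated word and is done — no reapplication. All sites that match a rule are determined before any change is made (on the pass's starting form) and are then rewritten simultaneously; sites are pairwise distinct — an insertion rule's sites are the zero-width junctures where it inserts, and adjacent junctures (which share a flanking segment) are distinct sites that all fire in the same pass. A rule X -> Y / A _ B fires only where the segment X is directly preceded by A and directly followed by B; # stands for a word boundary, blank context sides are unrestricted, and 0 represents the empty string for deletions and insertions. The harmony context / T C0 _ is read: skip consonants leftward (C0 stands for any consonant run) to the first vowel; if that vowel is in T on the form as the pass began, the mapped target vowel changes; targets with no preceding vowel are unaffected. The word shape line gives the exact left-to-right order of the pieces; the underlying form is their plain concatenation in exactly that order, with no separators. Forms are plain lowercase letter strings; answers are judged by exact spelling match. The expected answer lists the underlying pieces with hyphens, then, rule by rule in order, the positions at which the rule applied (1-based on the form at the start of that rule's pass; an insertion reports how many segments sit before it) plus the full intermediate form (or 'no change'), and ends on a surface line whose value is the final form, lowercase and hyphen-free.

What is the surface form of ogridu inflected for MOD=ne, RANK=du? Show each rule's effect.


underlying: zu-ogridu-sa
1. e -> o, i -> u / B C0 _: fires at position(s) 6: zuogrudusa
surface: zuogrudusa


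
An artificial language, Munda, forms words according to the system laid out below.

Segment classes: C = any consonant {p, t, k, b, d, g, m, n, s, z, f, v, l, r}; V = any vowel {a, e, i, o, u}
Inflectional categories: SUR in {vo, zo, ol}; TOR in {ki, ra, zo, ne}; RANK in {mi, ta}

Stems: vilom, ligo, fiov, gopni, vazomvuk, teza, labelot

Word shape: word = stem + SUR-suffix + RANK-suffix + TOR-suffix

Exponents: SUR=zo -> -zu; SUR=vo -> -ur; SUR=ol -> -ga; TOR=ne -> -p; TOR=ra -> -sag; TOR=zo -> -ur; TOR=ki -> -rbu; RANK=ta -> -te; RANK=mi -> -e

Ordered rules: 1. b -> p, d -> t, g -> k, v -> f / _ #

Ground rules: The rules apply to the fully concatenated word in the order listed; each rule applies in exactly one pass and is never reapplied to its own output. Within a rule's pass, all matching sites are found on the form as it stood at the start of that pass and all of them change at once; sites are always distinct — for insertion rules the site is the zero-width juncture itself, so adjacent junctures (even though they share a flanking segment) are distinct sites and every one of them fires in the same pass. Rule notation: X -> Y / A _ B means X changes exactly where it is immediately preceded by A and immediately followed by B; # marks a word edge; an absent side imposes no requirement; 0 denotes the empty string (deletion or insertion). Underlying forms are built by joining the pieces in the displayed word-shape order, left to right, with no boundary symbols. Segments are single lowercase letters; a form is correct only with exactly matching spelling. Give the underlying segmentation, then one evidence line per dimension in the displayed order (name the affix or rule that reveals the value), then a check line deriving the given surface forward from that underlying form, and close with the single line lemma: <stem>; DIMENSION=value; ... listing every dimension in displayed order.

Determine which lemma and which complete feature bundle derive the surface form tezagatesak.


underlying: teza-ga-te-sag
SUR=ol - signalled by the affix -ga
TOR=ra - signalled by the affix -sag
RANK=ta - signalled by the affix -te
check: tezagatesag -> tezagatesak
lemma: teza; SUR=ol; TOR=ra; RANK=ta


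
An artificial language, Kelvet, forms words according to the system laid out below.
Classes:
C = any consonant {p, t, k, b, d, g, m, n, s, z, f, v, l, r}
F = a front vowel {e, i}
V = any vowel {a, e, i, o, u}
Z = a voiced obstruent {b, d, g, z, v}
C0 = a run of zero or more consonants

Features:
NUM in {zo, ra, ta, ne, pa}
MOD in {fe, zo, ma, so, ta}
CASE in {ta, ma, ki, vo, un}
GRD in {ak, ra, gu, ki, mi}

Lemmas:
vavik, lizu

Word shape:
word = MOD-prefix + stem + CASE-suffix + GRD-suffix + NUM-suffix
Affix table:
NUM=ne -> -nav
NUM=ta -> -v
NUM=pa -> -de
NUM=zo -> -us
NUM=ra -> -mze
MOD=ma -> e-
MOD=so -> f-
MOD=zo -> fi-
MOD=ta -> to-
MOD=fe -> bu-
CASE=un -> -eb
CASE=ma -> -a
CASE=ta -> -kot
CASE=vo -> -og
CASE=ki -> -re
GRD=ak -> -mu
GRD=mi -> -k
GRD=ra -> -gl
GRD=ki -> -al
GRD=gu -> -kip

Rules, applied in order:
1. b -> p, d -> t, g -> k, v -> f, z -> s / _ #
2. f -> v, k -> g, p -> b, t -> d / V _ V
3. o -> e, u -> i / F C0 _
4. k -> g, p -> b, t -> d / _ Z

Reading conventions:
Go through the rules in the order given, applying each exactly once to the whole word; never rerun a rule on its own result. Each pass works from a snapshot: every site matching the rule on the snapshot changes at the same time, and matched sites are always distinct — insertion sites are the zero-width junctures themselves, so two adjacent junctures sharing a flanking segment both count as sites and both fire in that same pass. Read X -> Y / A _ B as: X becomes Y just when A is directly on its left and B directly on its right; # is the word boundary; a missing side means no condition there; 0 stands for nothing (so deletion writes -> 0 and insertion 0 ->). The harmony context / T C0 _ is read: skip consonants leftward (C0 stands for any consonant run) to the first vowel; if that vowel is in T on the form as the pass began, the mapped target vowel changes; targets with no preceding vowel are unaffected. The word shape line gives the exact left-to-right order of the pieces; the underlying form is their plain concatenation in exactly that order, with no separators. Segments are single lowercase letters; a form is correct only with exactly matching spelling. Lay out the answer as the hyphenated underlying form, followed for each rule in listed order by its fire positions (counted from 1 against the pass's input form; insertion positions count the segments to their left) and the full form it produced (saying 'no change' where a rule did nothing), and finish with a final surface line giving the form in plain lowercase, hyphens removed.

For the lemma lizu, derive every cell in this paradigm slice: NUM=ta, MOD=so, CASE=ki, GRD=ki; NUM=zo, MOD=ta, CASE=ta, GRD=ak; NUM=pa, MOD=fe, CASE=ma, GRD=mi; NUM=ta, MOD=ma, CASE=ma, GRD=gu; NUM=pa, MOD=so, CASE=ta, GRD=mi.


cell NUM=ta, MOD=so, CASE=ki, GRD=ki:
underlying: f-lizu-re-al-v
1. b -> p, d -> t, g -> k, v -> f, z -> s / _ #: fires at position(s) 10: flizurealf
2. f -> v, k -> g, p -> b, t -> d / V _ V: no change
3. o -> e, u -> i / F C0 _: fires at position(s) 5: flizirealf
4. k -> g, p -> b, t -> d / _ Z: no change
surface: flizirealf

cell NUM=zo, MOD=ta, CASE=ta, GRD=ak:
underlying: to-lizu-kot-mu-us
1. b -> p, d -> t, g -> k, v -> f, z -> s / _ #: no change
2. f -> v, k -> g, p -> b, t -> d / V _ V: fires at position(s) 7: tolizugotmuus
3. o -> e, u -> i / F C0 _: fires at position(s) 6: tolizigotmuus
4. k -> g, p -> b, t -> d / _ Z: no change
surface: tolizigotmuus

cell NUM=pa, MOD=fe, CASE=ma, GRD=mi:
underlying: bu-lizu-a-k-de
1. b -> p, d -> t, g -> k, v -> f, z -> s / _ #: no change
2. f -> v, k -> g, p -> b, t -> d / V _ V: no change
3. o -> e, u -> i / F C0 _: fires at position(s) 6: buliziakde
4. k -> g, p -> b, t -> d / _ Z: fires at position(s) 8: buliziagde
surface: buliziagde

cell NUM=ta, MOD=ma, CASE=ma, GRD=gu:
underlying: e-lizu-a-kip-v
1. b -> p, d -> t, g -> k, v -> f, z -> s / _ #: fires at position(s) 10: elizuakipf
2. f -> v, k -> g, p -> b, t -> d / V _ V: fires at position(s) 7: elizuagipf
3. o -> e, u -> i / F C0 _: fires at position(s) 5: eliziagipf
4. k -> g, p -> b, t -> d / _ Z: no change
surface: eliziagipf

cell NUM=pa, MOD=so, CASE=ta, GRD=mi:
underlying: f-lizu-kot-k-de
1. b -> p, d -> t, g -> k, v -> f, z -> s / _ #: no change
2. f -> v, k -> g, p -> b, t -> d / V _ V: fires at position(s) 6: flizugotkde
3. o -> e, u -> i / F C0 _: fires at position(s) 5: flizigotkde
4. k -> g, p -> b, t -> d / _ Z: fires at position(s) 9: flizigotgde
surface: flizigotgde


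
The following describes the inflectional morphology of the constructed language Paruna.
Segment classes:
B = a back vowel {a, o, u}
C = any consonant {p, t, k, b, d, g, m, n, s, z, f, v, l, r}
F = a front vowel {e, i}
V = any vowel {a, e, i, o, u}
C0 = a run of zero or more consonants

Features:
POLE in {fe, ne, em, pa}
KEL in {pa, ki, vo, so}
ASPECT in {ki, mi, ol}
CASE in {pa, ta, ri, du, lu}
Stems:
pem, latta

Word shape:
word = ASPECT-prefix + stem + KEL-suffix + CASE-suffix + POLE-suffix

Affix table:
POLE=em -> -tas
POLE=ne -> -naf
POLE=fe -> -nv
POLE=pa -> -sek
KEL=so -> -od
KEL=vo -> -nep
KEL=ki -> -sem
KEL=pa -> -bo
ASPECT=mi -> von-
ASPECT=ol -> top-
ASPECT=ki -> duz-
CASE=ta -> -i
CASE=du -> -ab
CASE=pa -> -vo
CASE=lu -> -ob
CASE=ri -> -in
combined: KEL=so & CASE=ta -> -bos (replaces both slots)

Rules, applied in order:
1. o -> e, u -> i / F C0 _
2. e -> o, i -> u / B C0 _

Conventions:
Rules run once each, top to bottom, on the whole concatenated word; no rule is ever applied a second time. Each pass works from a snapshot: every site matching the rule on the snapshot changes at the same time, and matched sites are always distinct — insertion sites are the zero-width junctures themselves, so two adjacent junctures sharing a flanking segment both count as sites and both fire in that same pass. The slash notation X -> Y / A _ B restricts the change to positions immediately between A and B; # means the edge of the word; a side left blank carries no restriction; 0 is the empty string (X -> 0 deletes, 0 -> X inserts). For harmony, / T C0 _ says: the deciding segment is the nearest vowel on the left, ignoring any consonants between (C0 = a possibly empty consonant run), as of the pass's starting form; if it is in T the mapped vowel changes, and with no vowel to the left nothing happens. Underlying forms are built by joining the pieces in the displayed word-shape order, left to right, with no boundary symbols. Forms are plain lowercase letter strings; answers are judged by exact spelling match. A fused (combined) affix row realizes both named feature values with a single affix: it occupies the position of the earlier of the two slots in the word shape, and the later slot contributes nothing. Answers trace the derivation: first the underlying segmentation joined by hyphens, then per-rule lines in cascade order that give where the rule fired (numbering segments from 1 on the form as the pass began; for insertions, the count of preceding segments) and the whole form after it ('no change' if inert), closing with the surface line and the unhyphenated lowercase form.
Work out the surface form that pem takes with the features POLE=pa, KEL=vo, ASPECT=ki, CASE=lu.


underlying: duz-pem-nep-ob-sek
1. o -> e, u -> i / F C0 _: fires at position(s) 10: duzpemnepebsek
2. e -> o, i -> u / B C0 _: fires at position(s) 5: duzpomnepebsek
surface: duzpomnepebsek


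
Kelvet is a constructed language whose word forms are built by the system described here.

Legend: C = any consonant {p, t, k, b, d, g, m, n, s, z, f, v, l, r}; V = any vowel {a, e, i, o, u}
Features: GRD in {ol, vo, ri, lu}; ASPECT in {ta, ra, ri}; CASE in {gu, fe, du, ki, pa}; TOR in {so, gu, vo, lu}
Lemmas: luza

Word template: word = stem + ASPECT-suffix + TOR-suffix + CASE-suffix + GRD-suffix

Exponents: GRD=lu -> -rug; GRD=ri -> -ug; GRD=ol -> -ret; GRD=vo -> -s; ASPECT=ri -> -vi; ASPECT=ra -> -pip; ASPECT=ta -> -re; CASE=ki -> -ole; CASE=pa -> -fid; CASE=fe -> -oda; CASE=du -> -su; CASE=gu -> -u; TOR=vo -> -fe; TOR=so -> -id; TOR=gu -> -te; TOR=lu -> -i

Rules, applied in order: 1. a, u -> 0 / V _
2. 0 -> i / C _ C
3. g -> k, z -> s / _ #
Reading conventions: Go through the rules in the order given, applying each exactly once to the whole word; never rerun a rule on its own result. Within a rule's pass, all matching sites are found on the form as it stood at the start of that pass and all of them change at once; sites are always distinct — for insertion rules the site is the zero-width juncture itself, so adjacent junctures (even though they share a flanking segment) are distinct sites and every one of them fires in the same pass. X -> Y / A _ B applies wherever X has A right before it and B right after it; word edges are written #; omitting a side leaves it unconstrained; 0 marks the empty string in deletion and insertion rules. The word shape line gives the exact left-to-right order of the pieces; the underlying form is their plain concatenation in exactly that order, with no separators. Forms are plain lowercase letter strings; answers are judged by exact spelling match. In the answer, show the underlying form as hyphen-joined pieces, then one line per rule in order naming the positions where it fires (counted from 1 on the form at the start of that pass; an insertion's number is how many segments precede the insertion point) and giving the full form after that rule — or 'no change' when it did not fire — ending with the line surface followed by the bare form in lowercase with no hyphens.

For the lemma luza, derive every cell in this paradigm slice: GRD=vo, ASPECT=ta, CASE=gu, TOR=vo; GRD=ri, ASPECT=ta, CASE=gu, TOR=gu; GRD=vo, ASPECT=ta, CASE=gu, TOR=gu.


cell GRD=vo, ASPECT=ta, CASE=gu, TOR=vo:
underlying: luza-re-fe-u-s
1. a, u -> 0 / V _: fires at position(s) 9: luzarefes
2. 0 -> i / C _ C: no change
3. g -> k, z -> s / _ #: no change
surface: luzarefes

cell GRD=ri, ASPECT=ta, CASE=gu, TOR=gu:
underlying: luza-re-te-u-ug
1. a, u -> 0 / V _: fires at position(s) 9, 10: luzareteg
2. 0 -> i / C _ C: no change
3. g -> k, z -> s / _ #: fires at position(s) 9: luzaretek
surface: luzaretek

cell GRD=vo, ASPECT=ta, CASE=gu, TOR=gu:
underlying: luza-re-te-u-s
1. a, u -> 0 / V _: fires at position(s) 9: luzaretes
2. 0 -> i / C _ C: no change
3. g -> k, z -> s / _ #: no change
surface: luzaretes


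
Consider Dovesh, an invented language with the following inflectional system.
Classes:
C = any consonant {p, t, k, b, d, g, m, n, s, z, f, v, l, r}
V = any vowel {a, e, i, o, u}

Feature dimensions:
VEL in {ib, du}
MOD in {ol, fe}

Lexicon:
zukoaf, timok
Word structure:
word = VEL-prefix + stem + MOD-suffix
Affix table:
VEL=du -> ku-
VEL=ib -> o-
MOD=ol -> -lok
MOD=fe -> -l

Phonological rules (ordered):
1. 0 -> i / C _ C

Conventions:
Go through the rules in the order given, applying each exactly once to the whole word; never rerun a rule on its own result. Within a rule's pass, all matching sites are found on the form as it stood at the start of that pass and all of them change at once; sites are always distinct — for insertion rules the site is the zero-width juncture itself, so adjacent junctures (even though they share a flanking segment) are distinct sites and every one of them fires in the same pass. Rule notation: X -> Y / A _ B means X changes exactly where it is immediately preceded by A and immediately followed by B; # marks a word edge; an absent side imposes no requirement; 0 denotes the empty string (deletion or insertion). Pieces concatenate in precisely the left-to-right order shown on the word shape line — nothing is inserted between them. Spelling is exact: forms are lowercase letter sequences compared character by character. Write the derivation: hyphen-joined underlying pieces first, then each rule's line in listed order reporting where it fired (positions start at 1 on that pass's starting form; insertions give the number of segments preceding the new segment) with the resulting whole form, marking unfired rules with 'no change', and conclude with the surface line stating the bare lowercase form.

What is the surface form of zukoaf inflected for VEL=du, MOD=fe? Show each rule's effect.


underlying: ku-zukoaf-l
1. 0 -> i / C _ C: inserts after position(s) 8: kuzukoafil
surface: kuzukoafil


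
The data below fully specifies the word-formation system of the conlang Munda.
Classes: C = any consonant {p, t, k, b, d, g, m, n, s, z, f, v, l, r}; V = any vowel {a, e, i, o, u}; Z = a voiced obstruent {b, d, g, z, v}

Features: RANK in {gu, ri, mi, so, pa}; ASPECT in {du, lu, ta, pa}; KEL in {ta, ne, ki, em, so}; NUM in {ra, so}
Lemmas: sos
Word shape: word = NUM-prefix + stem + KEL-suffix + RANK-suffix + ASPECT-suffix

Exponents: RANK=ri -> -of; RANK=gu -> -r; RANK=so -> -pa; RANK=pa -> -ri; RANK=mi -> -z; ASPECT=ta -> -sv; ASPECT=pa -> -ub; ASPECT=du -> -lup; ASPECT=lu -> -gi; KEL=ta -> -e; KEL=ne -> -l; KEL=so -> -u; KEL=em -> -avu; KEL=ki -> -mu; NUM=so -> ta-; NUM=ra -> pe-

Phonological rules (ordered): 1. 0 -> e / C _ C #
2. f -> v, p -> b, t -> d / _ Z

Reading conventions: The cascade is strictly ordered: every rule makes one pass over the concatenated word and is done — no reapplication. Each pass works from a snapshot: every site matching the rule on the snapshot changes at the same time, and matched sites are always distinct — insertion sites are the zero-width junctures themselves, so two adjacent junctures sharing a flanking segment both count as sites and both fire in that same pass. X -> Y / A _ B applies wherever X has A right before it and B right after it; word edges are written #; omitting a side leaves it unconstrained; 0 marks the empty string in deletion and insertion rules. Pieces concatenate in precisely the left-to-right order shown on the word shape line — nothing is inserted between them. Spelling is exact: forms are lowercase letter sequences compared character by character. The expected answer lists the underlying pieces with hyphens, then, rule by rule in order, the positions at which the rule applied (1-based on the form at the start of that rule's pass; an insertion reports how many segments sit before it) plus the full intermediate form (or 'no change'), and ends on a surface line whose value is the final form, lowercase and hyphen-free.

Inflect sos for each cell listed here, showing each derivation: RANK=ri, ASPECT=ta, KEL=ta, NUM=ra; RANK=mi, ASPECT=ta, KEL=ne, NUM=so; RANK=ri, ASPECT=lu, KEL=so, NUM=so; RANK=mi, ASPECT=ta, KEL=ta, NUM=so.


cell RANK=ri, ASPECT=ta, KEL=ta, NUM=ra:
underlying: pe-sos-e-of-sv
1. 0 -> e / C _ C #: inserts after position(s) 9: pesoseofsev
2. f -> v, p -> b, t -> d / _ Z: no change
surface: pesoseofsev

cell RANK=mi, ASPECT=ta, KEL=ne, NUM=so:
underlying: ta-sos-l-z-sv
1. 0 -> e / C _ C #: inserts after position(s) 8: tasoslzsev
2. f -> v, p -> b, t -> d / _ Z: no change
surface: tasoslzsev

cell RANK=ri, ASPECT=lu, KEL=so, NUM=so:
underlying: ta-sos-u-of-gi
1. 0 -> e / C _ C #: no change
2. f -> v, p -> b, t -> d / _ Z: fires at position(s) 8: tasosuovgi
surface: tasosuovgi

cell RANK=mi, ASPECT=ta, KEL=ta, NUM=so:
underlying: ta-sos-e-z-sv
1. 0 -> e / C _ C #: inserts after position(s) 8: tasosezsev
2. f -> v, p -> b, t -> d / _ Z: no change
surface: tasosezsev


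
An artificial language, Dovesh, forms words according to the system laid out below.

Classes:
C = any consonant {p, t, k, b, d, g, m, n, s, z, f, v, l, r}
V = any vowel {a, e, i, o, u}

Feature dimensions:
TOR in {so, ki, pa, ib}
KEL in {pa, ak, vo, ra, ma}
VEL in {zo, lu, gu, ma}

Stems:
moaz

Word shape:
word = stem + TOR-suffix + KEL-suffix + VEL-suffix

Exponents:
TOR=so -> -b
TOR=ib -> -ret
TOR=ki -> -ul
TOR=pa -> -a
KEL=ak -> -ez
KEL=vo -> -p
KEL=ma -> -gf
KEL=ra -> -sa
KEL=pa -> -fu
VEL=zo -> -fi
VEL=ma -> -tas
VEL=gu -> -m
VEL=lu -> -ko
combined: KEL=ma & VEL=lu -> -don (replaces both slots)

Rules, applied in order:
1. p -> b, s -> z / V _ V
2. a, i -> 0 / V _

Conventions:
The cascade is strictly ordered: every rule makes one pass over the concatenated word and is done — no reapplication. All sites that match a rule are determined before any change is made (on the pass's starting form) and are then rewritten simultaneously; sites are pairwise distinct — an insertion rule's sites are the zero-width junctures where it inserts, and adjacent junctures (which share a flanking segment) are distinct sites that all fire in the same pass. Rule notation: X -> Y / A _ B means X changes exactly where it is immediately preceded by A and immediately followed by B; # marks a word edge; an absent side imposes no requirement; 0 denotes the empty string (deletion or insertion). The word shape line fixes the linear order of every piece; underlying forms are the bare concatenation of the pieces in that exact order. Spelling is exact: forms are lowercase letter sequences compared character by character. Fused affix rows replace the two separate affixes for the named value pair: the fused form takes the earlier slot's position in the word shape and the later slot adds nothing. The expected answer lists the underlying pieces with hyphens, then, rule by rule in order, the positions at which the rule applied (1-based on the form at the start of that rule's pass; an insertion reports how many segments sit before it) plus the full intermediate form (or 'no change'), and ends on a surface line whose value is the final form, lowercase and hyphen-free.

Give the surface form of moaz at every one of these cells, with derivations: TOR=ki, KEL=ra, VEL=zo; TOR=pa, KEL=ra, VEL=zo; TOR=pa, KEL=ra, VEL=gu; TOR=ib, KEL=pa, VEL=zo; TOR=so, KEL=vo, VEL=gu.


cell TOR=ki, KEL=ra, VEL=zo:
underlying: moaz-ul-sa-fi
1. p -> b, s -> z / V _ V: no change
2. a, i -> 0 / V _: fires at position(s) 3: mozulsafi
surface: mozulsafi

cell TOR=pa, KEL=ra, VEL=zo:
underlying: moaz-a-sa-fi
1. p -> b, s -> z / V _ V: fires at position(s) 6: moazazafi
2. a, i -> 0 / V _: fires at position(s) 3: mozazafi
surface: mozazafi

cell TOR=pa, KEL=ra, VEL=gu:
underlying: moaz-a-sa-m
1. p -> b, s -> z / V _ V: fires at position(s) 6: moazazam
2. a, i -> 0 / V _: fires at position(s) 3: mozazam
surface: mozazam

cell TOR=ib, KEL=pa, VEL=zo:
underlying: moaz-ret-fu-fi
1. p -> b, s -> z / V _ V: no change
2. a, i -> 0 / V _: fires at position(s) 3: mozretfufi
surface: mozretfufi

cell TOR=so, KEL=vo, VEL=gu:
underlying: moaz-b-p-m
1. p -> b, s -> z / V _ V: no change
2. a, i -> 0 / V _: fires at position(s) 3: mozbpm
surface: mozbpm


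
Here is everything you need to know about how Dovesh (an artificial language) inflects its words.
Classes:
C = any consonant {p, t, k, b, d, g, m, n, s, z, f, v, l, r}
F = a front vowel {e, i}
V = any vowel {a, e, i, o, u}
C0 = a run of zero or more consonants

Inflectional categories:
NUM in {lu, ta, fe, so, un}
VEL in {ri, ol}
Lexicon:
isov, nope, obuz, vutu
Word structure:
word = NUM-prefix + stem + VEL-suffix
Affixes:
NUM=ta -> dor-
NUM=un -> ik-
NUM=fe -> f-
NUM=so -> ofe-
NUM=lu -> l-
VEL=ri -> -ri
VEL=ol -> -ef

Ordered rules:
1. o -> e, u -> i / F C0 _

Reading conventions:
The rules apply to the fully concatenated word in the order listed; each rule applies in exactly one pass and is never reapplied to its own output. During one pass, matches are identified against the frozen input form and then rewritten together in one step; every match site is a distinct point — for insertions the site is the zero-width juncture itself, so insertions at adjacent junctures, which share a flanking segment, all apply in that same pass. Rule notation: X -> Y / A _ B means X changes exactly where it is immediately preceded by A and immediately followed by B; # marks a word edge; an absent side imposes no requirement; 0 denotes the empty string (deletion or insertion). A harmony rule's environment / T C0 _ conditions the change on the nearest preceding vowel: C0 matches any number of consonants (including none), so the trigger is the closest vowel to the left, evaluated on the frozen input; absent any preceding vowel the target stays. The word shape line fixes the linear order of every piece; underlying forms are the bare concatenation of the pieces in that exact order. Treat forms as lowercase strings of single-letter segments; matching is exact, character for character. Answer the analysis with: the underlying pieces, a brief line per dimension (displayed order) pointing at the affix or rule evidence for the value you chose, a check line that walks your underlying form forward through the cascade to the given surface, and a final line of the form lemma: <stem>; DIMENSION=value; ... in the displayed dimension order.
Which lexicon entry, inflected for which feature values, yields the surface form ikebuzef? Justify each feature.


underlying: ik-obuz-ef
NUM=un - signalled by the affix ik-
VEL=ol - signalled by the affix -ef
check: ikobuzef -> ikebuzef
lemma: obuz; NUM=un; VEL=ol


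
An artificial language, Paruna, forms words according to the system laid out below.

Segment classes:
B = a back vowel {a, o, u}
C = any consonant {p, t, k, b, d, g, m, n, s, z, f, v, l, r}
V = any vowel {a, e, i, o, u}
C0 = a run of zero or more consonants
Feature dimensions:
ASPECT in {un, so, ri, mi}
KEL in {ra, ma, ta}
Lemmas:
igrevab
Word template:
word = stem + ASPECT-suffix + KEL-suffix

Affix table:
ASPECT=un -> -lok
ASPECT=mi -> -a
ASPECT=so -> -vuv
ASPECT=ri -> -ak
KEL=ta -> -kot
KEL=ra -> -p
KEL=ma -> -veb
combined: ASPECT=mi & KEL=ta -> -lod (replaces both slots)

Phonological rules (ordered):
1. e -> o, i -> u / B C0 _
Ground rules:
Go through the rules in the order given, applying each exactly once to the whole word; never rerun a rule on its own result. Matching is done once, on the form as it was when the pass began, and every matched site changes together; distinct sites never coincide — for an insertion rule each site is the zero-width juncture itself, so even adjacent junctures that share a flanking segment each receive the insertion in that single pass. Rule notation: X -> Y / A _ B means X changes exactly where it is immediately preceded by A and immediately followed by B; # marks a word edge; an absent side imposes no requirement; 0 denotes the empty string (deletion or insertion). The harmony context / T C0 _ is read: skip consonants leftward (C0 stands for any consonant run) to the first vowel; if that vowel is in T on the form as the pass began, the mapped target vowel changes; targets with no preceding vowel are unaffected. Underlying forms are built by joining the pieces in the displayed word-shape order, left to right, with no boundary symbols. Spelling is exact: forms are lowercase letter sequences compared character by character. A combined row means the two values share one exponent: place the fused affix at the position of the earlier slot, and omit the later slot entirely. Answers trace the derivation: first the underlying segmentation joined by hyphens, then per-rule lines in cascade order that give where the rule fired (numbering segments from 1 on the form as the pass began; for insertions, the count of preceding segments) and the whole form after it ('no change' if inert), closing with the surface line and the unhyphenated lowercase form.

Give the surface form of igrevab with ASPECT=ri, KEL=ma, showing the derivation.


underlying: igrevab-ak-veb
1. e -> o, i -> u / B C0 _: fires at position(s) 11: igrevabakvob
surface: igrevabakvob


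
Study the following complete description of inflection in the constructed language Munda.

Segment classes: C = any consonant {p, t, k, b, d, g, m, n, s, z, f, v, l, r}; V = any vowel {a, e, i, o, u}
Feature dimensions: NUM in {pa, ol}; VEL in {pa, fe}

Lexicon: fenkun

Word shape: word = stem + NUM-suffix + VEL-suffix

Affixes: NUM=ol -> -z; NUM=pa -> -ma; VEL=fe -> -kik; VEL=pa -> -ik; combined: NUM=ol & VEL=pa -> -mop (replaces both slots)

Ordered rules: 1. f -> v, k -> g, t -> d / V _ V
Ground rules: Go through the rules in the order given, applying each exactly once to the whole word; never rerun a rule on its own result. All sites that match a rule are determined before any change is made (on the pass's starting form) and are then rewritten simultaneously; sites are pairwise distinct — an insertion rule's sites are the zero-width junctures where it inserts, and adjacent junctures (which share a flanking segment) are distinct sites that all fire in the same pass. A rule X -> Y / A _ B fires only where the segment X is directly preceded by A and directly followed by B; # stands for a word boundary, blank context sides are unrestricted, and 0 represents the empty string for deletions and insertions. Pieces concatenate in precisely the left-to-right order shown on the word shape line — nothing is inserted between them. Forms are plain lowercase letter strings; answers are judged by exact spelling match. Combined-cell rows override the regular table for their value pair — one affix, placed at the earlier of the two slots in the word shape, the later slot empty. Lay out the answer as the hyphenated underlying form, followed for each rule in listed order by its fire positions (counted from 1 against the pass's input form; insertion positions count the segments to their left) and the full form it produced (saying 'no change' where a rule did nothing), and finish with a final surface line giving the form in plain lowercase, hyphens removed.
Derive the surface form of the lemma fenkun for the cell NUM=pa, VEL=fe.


underlying: fenkun-ma-kik
1. f -> v, k -> g, t -> d / V _ V: fires at position(s) 9: fenkunmagik
surface: fenkunmagik
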